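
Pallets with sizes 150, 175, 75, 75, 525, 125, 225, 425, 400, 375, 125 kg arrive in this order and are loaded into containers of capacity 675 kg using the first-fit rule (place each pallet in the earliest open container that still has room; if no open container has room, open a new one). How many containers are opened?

5

  150 → container 1 (new)  [load 150/675]
  175 → container 1  [load 325/675]
  75 → container 1  [load 400/675]
  75 → container 1  [load 475/675]
  525 → container 2 (new)  [load 525/675]
  125 → container 1  [load 600/675]
  225 → container 3 (new)  [load 225/675]
  425 → container 3  [load 650/675]
  400 → container 4 (new)  [load 400/675]
  375 → container 5 (new)  [load 375/675]
  125 → container 2  [load 650/675]
5 containers opened.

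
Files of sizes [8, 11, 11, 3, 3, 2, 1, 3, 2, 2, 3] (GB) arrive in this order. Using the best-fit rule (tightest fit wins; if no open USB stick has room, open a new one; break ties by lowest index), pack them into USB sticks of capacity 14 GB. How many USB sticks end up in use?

4

  8 → USB stick 1 (new)  [load 8/14]
  11 → USB stick 2 (new)  [load 11/14]
  11 → USB stick 3 (new)  [load 11/14]
  3 → USB stick 2  [load 14/14]
  3 → USB stick 3  [load 14/14]
  2 → USB stick 1  [load 10/14]
  1 → USB stick 1  [load 11/14]
  3 → USB stick 1  [load 14/14]
  2 → USB stick 4 (new)  [load 2/14]
  2 → USB stick 4  [load 4/14]
  3 → USB stick 4  [load 7/14]
4 USB sticks opened.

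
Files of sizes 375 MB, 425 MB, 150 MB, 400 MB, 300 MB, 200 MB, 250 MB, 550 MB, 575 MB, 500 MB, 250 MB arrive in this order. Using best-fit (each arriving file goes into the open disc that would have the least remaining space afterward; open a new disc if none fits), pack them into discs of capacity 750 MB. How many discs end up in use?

7

  375 → disc 1 (new)  [load 375/750]
  425 → disc 2 (new)  [load 425/750]
  150 → disc 2  [load 575/750]
  400 → disc 3 (new)  [load 400/750]
  300 → disc 3  [load 700/750]
  200 → disc 1  [load 575/750]
  250 → disc 4 (new)  [load 250/750]
  550 → disc 5 (new)  [load 550/750]
  575 → disc 6 (new)  [load 575/750]
  500 → disc 4  [load 750/750]
  250 → disc 7 (new)  [load 250/750]
7 discs opened.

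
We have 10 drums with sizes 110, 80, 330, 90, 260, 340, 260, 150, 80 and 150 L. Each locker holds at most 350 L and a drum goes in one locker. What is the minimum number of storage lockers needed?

6

Total = 340 + 330 + 260 + 260 + 150 + 150 + 110 + 90 + 80 + 80 = 1850 L.
Lower bound: ⌈1850/350⌉ = 6 storage lockers.
A packing using 6 storage lockers:
  locker 1: 340 = 340
  locker 2: 330 = 330
  locker 3: 260 + 90 = 350
  locker 4: 260 + 80 = 340
  locker 5: 150 + 150 = 300
  locker 6: 110 + 80 = 190
This matches the lower bound, so 6 is optimal.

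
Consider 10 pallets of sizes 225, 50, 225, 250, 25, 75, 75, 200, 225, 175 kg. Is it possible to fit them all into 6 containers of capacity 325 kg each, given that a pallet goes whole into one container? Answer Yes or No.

Yes

A valid assignment using 6 containers:
  container 1: 250 + 75 = 325
  container 2: 225 + 75 + 25 = 325
  container 3: 225 + 50 = 275
  container 4: 225 = 225
  container 5: 200 = 200
  container 6: 175 = 175
Every load is within 325 kg, so 6 containers suffice.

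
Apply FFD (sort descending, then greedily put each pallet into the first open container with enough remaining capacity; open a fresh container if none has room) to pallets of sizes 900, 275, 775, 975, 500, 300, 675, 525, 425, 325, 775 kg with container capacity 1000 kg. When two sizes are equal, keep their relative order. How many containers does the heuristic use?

8

Sorted descending: 975, 900, 775, 775, 675, 525, 500, 425, 325, 300, 275.
  975 → container 1 (new)  [load 975/1000]
  900 → container 2 (new)  [load 900/1000]
  775 → container 3 (new)  [load 775/1000]
  775 → container 4 (new)  [load 775/1000]
  675 → container 5 (new)  [load 675/1000]
  525 → container 6 (new)  [load 525/1000]
  500 → container 7 (new)  [load 500/1000]
  425 → container 6  [load 950/1000]
  325 → container 5  [load 1000/1000]
  300 → container 7  [load 800/1000]
  275 → container 8 (new)  [load 275/1000]
8 containers opened.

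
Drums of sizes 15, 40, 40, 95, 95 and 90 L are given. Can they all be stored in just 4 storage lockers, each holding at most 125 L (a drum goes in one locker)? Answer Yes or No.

A valid assignment using 4 storage lockers:
  locker 1: 95 + 15 = 110
  locker 2: 95 = 95
  locker 3: 90 = 90
  locker 4: 40 + 40 = 80
Every load is within 125 L, so 4 storage lockers suffice.

Yes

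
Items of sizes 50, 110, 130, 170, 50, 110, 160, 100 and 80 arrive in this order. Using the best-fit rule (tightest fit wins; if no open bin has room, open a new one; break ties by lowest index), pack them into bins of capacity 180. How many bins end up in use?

  50 → bin 1 (new)  [load 50/180]
  110 → bin 1  [load 160/180]
  130 → bin 2 (new)  [load 130/180]
  170 → bin 3 (new)  [load 170/180]
  50 → bin 2  [load 180/180]
  110 → bin 4 (new)  [load 110/180]
  160 → bin 5 (new)  [load 160/180]
  100 → bin 6 (new)  [load 100/180]
  80 → bin 6  [load 180/180]
6 bins opened.

6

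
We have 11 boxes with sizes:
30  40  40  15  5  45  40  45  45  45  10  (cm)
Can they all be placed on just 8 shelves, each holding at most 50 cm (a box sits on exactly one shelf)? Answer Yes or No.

Yes

A valid assignment using 8 shelves:
  shelf 1: 45 + 5 = 50
  shelf 2: 45 = 45
  shelf 3: 45 = 45
  shelf 4: 45 = 45
  shelf 5: 40 + 10 = 50
  shelf 6: 40 = 40
  shelf 7: 40 = 40
  shelf 8: 30 + 15 = 45
Every load is within 50 cm, so 8 shelves suffice.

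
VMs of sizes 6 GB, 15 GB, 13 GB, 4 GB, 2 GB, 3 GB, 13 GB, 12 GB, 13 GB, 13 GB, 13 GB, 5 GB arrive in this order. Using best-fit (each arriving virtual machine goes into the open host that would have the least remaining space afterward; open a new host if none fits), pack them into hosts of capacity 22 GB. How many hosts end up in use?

  6 → host 1 (new)  [load 6/22]
  15 → host 1  [load 21/22]
  13 → host 2 (new)  [load 13/22]
  4 → host 2  [load 17/22]
  2 → host 2  [load 19/22]
  3 → host 2  [load 22/22]
  13 → host 3 (new)  [load 13/22]
  12 → host 4 (new)  [load 12/22]
  13 → host 5 (new)  [load 13/22]
  13 → host 6 (new)  [load 13/22]
  13 → host 7 (new)  [load 13/22]
  5 → host 3  [load 18/22]
7 hosts opened.

7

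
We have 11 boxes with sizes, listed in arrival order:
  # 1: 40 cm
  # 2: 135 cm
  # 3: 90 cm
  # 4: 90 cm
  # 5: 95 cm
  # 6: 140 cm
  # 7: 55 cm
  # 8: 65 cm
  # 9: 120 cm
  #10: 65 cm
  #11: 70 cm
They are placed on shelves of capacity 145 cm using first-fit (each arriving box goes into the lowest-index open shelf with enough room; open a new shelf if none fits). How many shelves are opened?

  40 → shelf 1 (new)  [load 40/145]
  135 → shelf 2 (new)  [load 135/145]
  90 → shelf 1  [load 130/145]
  90 → shelf 3 (new)  [load 90/145]
  95 → shelf 4 (new)  [load 95/145]
  140 → shelf 5 (new)  [load 140/145]
  55 → shelf 3  [load 145/145]
  65 → shelf 6 (new)  [load 65/145]
  120 → shelf 7 (new)  [load 120/145]
  65 → shelf 6  [load 130/145]
  70 → shelf 8 (new)  [load 70/145]
8 shelves opened.

8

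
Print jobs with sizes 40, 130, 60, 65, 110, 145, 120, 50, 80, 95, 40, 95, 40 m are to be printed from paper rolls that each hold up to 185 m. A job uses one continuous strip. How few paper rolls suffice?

6

Total = 145 + 130 + 120 + 110 + 95 + 95 + 80 + 65 + 60 + 50 + 40 + 40 + 40 = 1070 m.
Lower bound: ⌈1070/185⌉ = 6 paper rolls.
A packing using 6 paper rolls:
  roll 1: 145 + 40 = 185
  roll 2: 130 + 50 = 180
  roll 3: 120 + 65 = 185
  roll 4: 110 + 60 = 170
  roll 5: 95 + 80 = 175
  roll 6: 95 + 40 + 40 = 175
This matches the lower bound, so 6 is optimal.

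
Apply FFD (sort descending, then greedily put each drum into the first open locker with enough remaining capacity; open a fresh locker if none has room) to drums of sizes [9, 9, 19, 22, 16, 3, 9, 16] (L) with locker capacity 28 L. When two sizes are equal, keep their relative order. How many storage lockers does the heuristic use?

4

Sorted descending: 22, 19, 16, 16, 9, 9, 9, 3.
  22 → locker 1 (new)  [load 22/28]
  19 → locker 2 (new)  [load 19/28]
  16 → locker 3 (new)  [load 16/28]
  16 → locker 4 (new)  [load 16/28]
  9 → locker 2  [load 28/28]
  9 → locker 3  [load 25/28]
  9 → locker 4  [load 25/28]
  3 → locker 1  [load 25/28]
4 storage lockers opened.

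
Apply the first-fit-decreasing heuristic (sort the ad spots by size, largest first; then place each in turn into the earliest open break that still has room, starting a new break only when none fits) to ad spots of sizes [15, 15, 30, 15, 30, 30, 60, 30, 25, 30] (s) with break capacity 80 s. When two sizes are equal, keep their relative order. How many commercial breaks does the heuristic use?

Sorted descending: 60, 30, 30, 30, 30, 30, 25, 15, 15, 15.
  60 → break 1 (new)  [load 60/80]
  30 → break 2 (new)  [load 30/80]
  30 → break 2  [load 60/80]
  30 → break 3 (new)  [load 30/80]
  30 → break 3  [load 60/80]
  30 → break 4 (new)  [load 30/80]
  25 → break 4  [load 55/80]
  15 → break 1  [load 75/80]
  15 → break 2  [load 75/80]
  15 → break 3  [load 75/80]
4 commercial breaks opened.

4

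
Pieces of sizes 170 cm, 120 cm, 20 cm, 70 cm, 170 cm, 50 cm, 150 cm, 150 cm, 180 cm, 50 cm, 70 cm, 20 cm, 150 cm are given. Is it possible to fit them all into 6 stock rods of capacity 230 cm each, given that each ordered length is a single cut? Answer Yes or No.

No

Total = 1370 cm; ⌈1370/230⌉ = 6.
7 pieces each exceed half the capacity and cannot share a stock rod, forcing at least 7 stock rods.
At least 7 stock rods are required, but only 6 are allowed.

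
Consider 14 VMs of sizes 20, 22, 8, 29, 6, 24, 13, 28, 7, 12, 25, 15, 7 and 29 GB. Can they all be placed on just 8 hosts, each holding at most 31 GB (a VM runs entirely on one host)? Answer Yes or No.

No

Total = 245 GB; ⌈245/31⌉ = 8.
The bound of 8 does not rule out 8, but exhaustive search shows no assignment into 8 hosts of capacity 31 GB exists — the minimum is 9.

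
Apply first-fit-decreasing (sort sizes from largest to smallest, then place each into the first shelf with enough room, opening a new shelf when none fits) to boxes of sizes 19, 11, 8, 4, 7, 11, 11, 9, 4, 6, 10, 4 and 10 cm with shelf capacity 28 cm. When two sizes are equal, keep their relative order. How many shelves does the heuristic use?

Sorted descending: 19, 11, 11, 11, 10, 10, 9, 8, 7, 6, 4, 4, 4.
  19 → shelf 1 (new)  [load 19/28]
  11 → shelf 2 (new)  [load 11/28]
  11 → shelf 2  [load 22/28]
  11 → shelf 3 (new)  [load 11/28]
  10 → shelf 3  [load 21/28]
  10 → shelf 4 (new)  [load 10/28]
  9 → shelf 1  [load 28/28]
  8 → shelf 4  [load 18/28]
  7 → shelf 3  [load 28/28]
  6 → shelf 2  [load 28/28]
  4 → shelf 4  [load 22/28]
  4 → shelf 4  [load 26/28]
  4 → shelf 5 (new)  [load 4/28]
5 shelves opened.

5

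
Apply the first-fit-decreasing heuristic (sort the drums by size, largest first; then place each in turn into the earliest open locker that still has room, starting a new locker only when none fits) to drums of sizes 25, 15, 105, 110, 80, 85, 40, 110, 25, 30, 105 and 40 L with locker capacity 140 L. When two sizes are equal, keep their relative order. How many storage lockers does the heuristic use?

6

Sorted descending: 110, 110, 105, 105, 85, 80, 40, 40, 30, 25, 25, 15.
  110 → locker 1 (new)  [load 110/140]
  110 → locker 2 (new)  [load 110/140]
  105 → locker 3 (new)  [load 105/140]
  105 → locker 4 (new)  [load 105/140]
  85 → locker 5 (new)  [load 85/140]
  80 → locker 6 (new)  [load 80/140]
  40 → locker 5  [load 125/140]
  40 → locker 6  [load 120/140]
  30 → locker 1  [load 140/140]
  25 → locker 2  [load 135/140]
  25 → locker 3  [load 130/140]
  15 → locker 4  [load 120/140]
6 storage lockers opened.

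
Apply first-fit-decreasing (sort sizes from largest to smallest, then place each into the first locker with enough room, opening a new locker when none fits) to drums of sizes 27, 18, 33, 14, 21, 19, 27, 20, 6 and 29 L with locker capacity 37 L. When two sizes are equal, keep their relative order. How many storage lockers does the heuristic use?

Sorted descending: 33, 29, 27, 27, 21, 20, 19, 18, 14, 6.
  33 → locker 1 (new)  [load 33/37]
  29 → locker 2 (new)  [load 29/37]
  27 → locker 3 (new)  [load 27/37]
  27 → locker 4 (new)  [load 27/37]
  21 → locker 5 (new)  [load 21/37]
  20 → locker 6 (new)  [load 20/37]
  19 → locker 7 (new)  [load 19/37]
  18 → locker 7  [load 37/37]
  14 → locker 5  [load 35/37]
  6 → locker 2  [load 35/37]
7 storage lockers opened.

7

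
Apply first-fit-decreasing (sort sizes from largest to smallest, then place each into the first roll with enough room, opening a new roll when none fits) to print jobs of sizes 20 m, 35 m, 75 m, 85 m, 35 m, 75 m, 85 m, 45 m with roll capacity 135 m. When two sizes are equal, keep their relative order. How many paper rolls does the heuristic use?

Sorted descending: 85, 85, 75, 75, 45, 35, 35, 20.
  85 → roll 1 (new)  [load 85/135]
  85 → roll 2 (new)  [load 85/135]
  75 → roll 3 (new)  [load 75/135]
  75 → roll 4 (new)  [load 75/135]
  45 → roll 1  [load 130/135]
  35 → roll 2  [load 120/135]
  35 → roll 3  [load 110/135]
  20 → roll 3  [load 130/135]
4 paper rolls opened.

4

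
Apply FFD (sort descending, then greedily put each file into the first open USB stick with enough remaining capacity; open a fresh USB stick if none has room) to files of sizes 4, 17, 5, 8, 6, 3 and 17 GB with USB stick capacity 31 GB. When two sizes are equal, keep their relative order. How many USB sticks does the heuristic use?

2

Sorted descending: 17, 17, 8, 6, 5, 4, 3.
  17 → USB stick 1 (new)  [load 17/31]
  17 → USB stick 2 (new)  [load 17/31]
  8 → USB stick 1  [load 25/31]
  6 → USB stick 1  [load 31/31]
  5 → USB stick 2  [load 22/31]
  4 → USB stick 2  [load 26/31]
  3 → USB stick 2  [load 29/31]
2 USB sticks opened.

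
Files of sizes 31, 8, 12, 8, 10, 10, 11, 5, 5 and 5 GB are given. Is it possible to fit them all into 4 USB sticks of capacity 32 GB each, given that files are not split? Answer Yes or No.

A valid assignment using 4 USB sticks:
  USB stick 1: 31 = 31
  USB stick 2: 12 + 11 + 8 = 31
  USB stick 3: 10 + 10 + 8 = 28
  USB stick 4: 5 + 5 + 5 = 15
Every load is within 32 GB, so 4 USB sticks suffice.

Yes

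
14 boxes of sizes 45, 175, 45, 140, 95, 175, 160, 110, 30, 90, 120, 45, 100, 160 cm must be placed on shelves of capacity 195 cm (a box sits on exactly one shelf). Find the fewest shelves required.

9

Total = 175 + 175 + 160 + 160 + 140 + 120 + 110 + 100 + 95 + 90 + 45 + 45 + 45 + 30 = 1490 cm.
Lower bound: ⌈1490/195⌉ = 8 shelves.
A packing using 9 shelves:
  shelf 1: 175 = 175
  shelf 2: 175 = 175
  shelf 3: 160 + 30 = 190
  shelf 4: 160 = 160
  shelf 5: 140 + 45 = 185
  shelf 6: 120 + 45 = 165
  shelf 7: 110 + 45 = 155
  shelf 8: 100 + 95 = 195
  shelf 9: 90 = 90
No arrangement into 8 shelves stays within capacity, so 9 is optimal.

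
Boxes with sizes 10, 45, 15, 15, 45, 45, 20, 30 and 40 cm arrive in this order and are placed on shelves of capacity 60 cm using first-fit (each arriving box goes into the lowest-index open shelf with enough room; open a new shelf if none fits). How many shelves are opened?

6

  10 → shelf 1 (new)  [load 10/60]
  45 → shelf 1  [load 55/60]
  15 → shelf 2 (new)  [load 15/60]
  15 → shelf 2  [load 30/60]
  45 → shelf 3 (new)  [load 45/60]
  45 → shelf 4 (new)  [load 45/60]
  20 → shelf 2  [load 50/60]
  30 → shelf 5 (new)  [load 30/60]
  40 → shelf 6 (new)  [load 40/60]
6 shelves opened.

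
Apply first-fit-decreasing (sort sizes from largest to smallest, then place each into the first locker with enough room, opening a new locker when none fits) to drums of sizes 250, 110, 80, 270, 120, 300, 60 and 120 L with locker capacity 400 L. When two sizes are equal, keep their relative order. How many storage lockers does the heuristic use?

4

Sorted descending: 300, 270, 250, 120, 120, 110, 80, 60.
  300 → locker 1 (new)  [load 300/400]
  270 → locker 2 (new)  [load 270/400]
  250 → locker 3 (new)  [load 250/400]
  120 → locker 2  [load 390/400]
  120 → locker 3  [load 370/400]
  110 → locker 4 (new)  [load 110/400]
  80 → locker 1  [load 380/400]
  60 → locker 4  [load 170/400]
4 storage lockers opened.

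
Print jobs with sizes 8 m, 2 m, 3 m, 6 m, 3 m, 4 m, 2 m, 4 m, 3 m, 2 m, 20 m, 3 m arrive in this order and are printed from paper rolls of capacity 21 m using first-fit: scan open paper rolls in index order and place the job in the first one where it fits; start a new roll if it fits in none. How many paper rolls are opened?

3

  8 → roll 1 (new)  [load 8/21]
  2 → roll 1  [load 10/21]
  3 → roll 1  [load 13/21]
  6 → roll 1  [load 19/21]
  3 → roll 2 (new)  [load 3/21]
  4 → roll 2  [load 7/21]
  2 → roll 1  [load 21/21]
  4 → roll 2  [load 11/21]
  3 → roll 2  [load 14/21]
  2 → roll 2  [load 16/21]
  20 → roll 3 (new)  [load 20/21]
  3 → roll 2  [load 19/21]
3 paper rolls opened.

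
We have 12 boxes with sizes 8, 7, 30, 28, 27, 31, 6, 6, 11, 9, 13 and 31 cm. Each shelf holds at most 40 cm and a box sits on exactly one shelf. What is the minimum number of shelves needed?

Total = 31 + 31 + 30 + 28 + 27 + 13 + 11 + 9 + 8 + 7 + 6 + 6 = 207 cm.
Lower bound: ⌈207/40⌉ = 6 shelves.
A packing using 6 shelves:
  shelf 1: 31 + 9 = 40
  shelf 2: 31 + 8 = 39
  shelf 3: 30 + 7 = 37
  shelf 4: 28 + 11 = 39
  shelf 5: 27 + 13 = 40
  shelf 6: 6 + 6 = 12
This matches the lower bound, so 6 is optimal.

6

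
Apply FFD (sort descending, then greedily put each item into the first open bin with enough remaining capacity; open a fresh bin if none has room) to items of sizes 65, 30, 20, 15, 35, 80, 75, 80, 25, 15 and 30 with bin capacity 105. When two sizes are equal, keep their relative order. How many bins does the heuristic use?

5

Sorted descending: 80, 80, 75, 65, 35, 30, 30, 25, 20, 15, 15.
  80 → bin 1 (new)  [load 80/105]
  80 → bin 2 (new)  [load 80/105]
  75 → bin 3 (new)  [load 75/105]
  65 → bin 4 (new)  [load 65/105]
  35 → bin 4  [load 100/105]
  30 → bin 3  [load 105/105]
  30 → bin 5 (new)  [load 30/105]
  25 → bin 1  [load 105/105]
  20 → bin 2  [load 100/105]
  15 → bin 5  [load 45/105]
  15 → bin 5  [load 60/105]
5 bins opened.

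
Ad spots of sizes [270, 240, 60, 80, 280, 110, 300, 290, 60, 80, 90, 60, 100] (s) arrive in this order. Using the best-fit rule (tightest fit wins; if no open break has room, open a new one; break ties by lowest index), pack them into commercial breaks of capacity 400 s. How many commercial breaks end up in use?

  270 → break 1 (new)  [load 270/400]
  240 → break 2 (new)  [load 240/400]
  60 → break 1  [load 330/400]
  80 → break 2  [load 320/400]
  280 → break 3 (new)  [load 280/400]
  110 → break 3  [load 390/400]
  300 → break 4 (new)  [load 300/400]
  290 → break 5 (new)  [load 290/400]
  60 → break 1  [load 390/400]
  80 → break 2  [load 400/400]
  90 → break 4  [load 390/400]
  60 → break 5  [load 350/400]
  100 → break 6 (new)  [load 100/400]
6 commercial breaks opened.

6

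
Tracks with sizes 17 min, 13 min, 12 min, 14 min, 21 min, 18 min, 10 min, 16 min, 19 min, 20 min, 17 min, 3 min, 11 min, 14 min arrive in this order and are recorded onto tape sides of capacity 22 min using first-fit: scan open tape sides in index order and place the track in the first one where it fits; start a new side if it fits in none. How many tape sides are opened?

  17 → side 1 (new)  [load 17/22]
  13 → side 2 (new)  [load 13/22]
  12 → side 3 (new)  [load 12/22]
  14 → side 4 (new)  [load 14/22]
  21 → side 5 (new)  [load 21/22]
  18 → side 6 (new)  [load 18/22]
  10 → side 3  [load 22/22]
  16 → side 7 (new)  [load 16/22]
  19 → side 8 (new)  [load 19/22]
  20 → side 9 (new)  [load 20/22]
  17 → side 10 (new)  [load 17/22]
  3 → side 1  [load 20/22]
  11 → side 11 (new)  [load 11/22]
  14 → side 12 (new)  [load 14/22]
12 tape sides opened.

12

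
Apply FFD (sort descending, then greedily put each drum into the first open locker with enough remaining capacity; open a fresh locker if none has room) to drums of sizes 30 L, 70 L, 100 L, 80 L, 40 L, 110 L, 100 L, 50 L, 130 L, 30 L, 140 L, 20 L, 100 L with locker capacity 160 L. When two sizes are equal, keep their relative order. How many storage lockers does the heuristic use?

Sorted descending: 140, 130, 110, 100, 100, 100, 80, 70, 50, 40, 30, 30, 20.
  140 → locker 1 (new)  [load 140/160]
  130 → locker 2 (new)  [load 130/160]
  110 → locker 3 (new)  [load 110/160]
  100 → locker 4 (new)  [load 100/160]
  100 → locker 5 (new)  [load 100/160]
  100 → locker 6 (new)  [load 100/160]
  80 → locker 7 (new)  [load 80/160]
  70 → locker 7  [load 150/160]
  50 → locker 3  [load 160/160]
  40 → locker 4  [load 140/160]
  30 → locker 2  [load 160/160]
  30 → locker 5  [load 130/160]
  20 → locker 1  [load 160/160]
7 storage lockers opened.

7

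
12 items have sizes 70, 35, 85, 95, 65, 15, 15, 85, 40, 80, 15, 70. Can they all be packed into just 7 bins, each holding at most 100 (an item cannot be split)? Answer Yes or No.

Total = 670; ⌈670/100⌉ = 7.
The bound of 7 does not rule out 7, but exhaustive search shows no assignment into 7 bins of capacity 100 exists — the minimum is 8.

No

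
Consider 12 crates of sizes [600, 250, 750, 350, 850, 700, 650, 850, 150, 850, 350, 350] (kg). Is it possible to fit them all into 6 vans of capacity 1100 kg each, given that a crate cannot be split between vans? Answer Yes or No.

No

Total = 6700 kg; ⌈6700/1100⌉ = 7.
At least 7 vans are required, but only 6 are allowed.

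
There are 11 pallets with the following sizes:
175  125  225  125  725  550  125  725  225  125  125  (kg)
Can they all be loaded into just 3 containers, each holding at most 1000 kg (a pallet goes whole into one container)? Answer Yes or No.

Total = 3250 kg; ⌈3250/1000⌉ = 4.
At least 4 containers are required, but only 3 are allowed.

No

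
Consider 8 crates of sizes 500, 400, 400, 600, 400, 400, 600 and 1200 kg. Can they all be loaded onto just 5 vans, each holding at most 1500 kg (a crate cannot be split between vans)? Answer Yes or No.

A valid assignment using 4 vans:
  van 1: 1200 = 1200
  van 2: 600 + 600 = 1200
  van 3: 500 + 400 + 400 = 1300
  van 4: 400 + 400 = 800
That uses only 4 ≤ 5, so 5 vans are enough.

Yes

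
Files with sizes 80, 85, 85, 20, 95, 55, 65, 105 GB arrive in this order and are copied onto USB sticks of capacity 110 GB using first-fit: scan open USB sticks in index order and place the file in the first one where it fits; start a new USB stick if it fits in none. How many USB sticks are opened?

  80 → USB stick 1 (new)  [load 80/110]
  85 → USB stick 2 (new)  [load 85/110]
  85 → USB stick 3 (new)  [load 85/110]
  20 → USB stick 1  [load 100/110]
  95 → USB stick 4 (new)  [load 95/110]
  55 → USB stick 5 (new)  [load 55/110]
  65 → USB stick 6 (new)  [load 65/110]
  105 → USB stick 7 (new)  [load 105/110]
7 USB sticks opened.

7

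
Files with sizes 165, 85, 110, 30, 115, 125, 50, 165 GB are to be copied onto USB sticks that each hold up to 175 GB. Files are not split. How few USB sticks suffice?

6

Total = 165 + 165 + 125 + 115 + 110 + 85 + 50 + 30 = 845 GB.
Lower bound: ⌈845/175⌉ = 5 USB sticks.
A packing using 6 USB sticks:
  USB stick 1: 165 = 165
  USB stick 2: 165 = 165
  USB stick 3: 125 + 50 = 175
  USB stick 4: 115 + 30 = 145
  USB stick 5: 110 = 110
  USB stick 6: 85 = 85
No arrangement into 5 USB sticks stays within capacity, so 6 is optimal.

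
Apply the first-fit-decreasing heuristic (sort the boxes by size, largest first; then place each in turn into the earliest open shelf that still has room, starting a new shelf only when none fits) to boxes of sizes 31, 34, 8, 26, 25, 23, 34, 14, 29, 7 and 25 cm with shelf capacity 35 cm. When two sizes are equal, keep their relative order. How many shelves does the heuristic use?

Sorted descending: 34, 34, 31, 29, 26, 25, 25, 23, 14, 8, 7.
  34 → shelf 1 (new)  [load 34/35]
  34 → shelf 2 (new)  [load 34/35]
  31 → shelf 3 (new)  [load 31/35]
  29 → shelf 4 (new)  [load 29/35]
  26 → shelf 5 (new)  [load 26/35]
  25 → shelf 6 (new)  [load 25/35]
  25 → shelf 7 (new)  [load 25/35]
  23 → shelf 8 (new)  [load 23/35]
  14 → shelf 9 (new)  [load 14/35]
  8 → shelf 5  [load 34/35]
  7 → shelf 6  [load 32/35]
9 shelves opened.

9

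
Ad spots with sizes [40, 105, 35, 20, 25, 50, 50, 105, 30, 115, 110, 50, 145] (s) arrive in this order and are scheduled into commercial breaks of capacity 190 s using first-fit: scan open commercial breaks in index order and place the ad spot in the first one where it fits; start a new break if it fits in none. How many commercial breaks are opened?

6

  40 → break 1 (new)  [load 40/190]
  105 → break 1  [load 145/190]
  35 → break 1  [load 180/190]
  20 → break 2 (new)  [load 20/190]
  25 → break 2  [load 45/190]
  50 → break 2  [load 95/190]
  50 → break 2  [load 145/190]
  105 → break 3 (new)  [load 105/190]
  30 → break 2  [load 175/190]
  115 → break 4 (new)  [load 115/190]
  110 → break 5 (new)  [load 110/190]
  50 → break 3  [load 155/190]
  145 → break 6 (new)  [load 145/190]
6 commercial breaks opened.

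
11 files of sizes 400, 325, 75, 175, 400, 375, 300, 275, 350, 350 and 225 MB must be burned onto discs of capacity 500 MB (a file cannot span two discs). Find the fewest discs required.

Total = 400 + 400 + 375 + 350 + 350 + 325 + 300 + 275 + 225 + 175 + 75 = 3250 MB.
Lower bound: ⌈3250/500⌉ = 7 discs.
Also, 8 files each exceed 250 MB, and no two of those can share a disc, so at least 8 discs are needed.
A packing using 8 discs:
  disc 1: 400 + 75 = 475
  disc 2: 400 = 400
  disc 3: 375 = 375
  disc 4: 350 = 350
  disc 5: 350 = 350
  disc 6: 325 + 175 = 500
  disc 7: 300 = 300
  disc 8: 275 + 225 = 500
This matches the lower bound, so 8 is optimal.

8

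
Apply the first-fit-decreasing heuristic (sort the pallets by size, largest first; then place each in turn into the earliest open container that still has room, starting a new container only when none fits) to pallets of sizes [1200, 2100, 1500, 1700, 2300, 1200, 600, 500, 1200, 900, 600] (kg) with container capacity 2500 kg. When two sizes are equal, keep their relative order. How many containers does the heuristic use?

Sorted descending: 2300, 2100, 1700, 1500, 1200, 1200, 1200, 900, 600, 600, 500.
  2300 → container 1 (new)  [load 2300/2500]
  2100 → container 2 (new)  [load 2100/2500]
  1700 → container 3 (new)  [load 1700/2500]
  1500 → container 4 (new)  [load 1500/2500]
  1200 → container 5 (new)  [load 1200/2500]
  1200 → container 5  [load 2400/2500]
  1200 → container 6 (new)  [load 1200/2500]
  900 → container 4  [load 2400/2500]
  600 → container 3  [load 2300/2500]
  600 → container 6  [load 1800/2500]
  500 → container 6  [load 2300/2500]
6 containers opened.

6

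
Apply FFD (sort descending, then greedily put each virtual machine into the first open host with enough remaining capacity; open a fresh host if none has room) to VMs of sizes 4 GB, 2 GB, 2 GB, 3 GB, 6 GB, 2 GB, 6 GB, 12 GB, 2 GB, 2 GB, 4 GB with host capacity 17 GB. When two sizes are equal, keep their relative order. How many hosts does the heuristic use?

3

Sorted descending: 12, 6, 6, 4, 4, 3, 2, 2, 2, 2, 2.
  12 → host 1 (new)  [load 12/17]
  6 → host 2 (new)  [load 6/17]
  6 → host 2  [load 12/17]
  4 → host 1  [load 16/17]
  4 → host 2  [load 16/17]
  3 → host 3 (new)  [load 3/17]
  2 → host 3  [load 5/17]
  2 → host 3  [load 7/17]
  2 → host 3  [load 9/17]
  2 → host 3  [load 11/17]
  2 → host 3  [load 13/17]
3 hosts opened.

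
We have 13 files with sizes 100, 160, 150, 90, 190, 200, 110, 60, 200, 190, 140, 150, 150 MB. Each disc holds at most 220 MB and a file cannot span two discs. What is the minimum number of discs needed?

11

Total = 200 + 200 + 190 + 190 + 160 + 150 + 150 + 150 + 140 + 110 + 100 + 90 + 60 = 1890 MB.
Lower bound: ⌈1890/220⌉ = 9 discs.
A packing using 11 discs:
  disc 1: 200 = 200
  disc 2: 200 = 200
  disc 3: 190 = 190
  disc 4: 190 = 190
  disc 5: 160 + 60 = 220
  disc 6: 150 = 150
  disc 7: 150 = 150
  disc 8: 150 = 150
  disc 9: 140 = 140
  disc 10: 110 + 100 = 210
  disc 11: 90 = 90
No arrangement into 10 discs stays within capacity, so 11 is optimal.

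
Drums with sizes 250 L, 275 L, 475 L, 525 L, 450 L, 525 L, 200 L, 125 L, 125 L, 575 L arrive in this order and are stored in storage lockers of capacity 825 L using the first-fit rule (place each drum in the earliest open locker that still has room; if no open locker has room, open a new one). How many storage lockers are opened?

  250 → locker 1 (new)  [load 250/825]
  275 → locker 1  [load 525/825]
  475 → locker 2 (new)  [load 475/825]
  525 → locker 3 (new)  [load 525/825]
  450 → locker 4 (new)  [load 450/825]
  525 → locker 5 (new)  [load 525/825]
  200 → locker 1  [load 725/825]
  125 → locker 2  [load 600/825]
  125 → locker 2  [load 725/825]
  575 → locker 6 (new)  [load 575/825]
6 storage lockers opened.

6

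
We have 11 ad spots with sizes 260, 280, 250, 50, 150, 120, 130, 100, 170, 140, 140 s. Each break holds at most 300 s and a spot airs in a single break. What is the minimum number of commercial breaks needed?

Total = 280 + 260 + 250 + 170 + 150 + 140 + 140 + 130 + 120 + 100 + 50 = 1790 s.
Lower bound: ⌈1790/300⌉ = 6 commercial breaks.
A packing using 7 commercial breaks:
  break 1: 280 = 280
  break 2: 260 = 260
  break 3: 250 + 50 = 300
  break 4: 170 + 130 = 300
  break 5: 150 + 140 = 290
  break 6: 140 + 120 = 260
  break 7: 100 = 100
No arrangement into 6 commercial breaks stays within capacity, so 7 is optimal.

7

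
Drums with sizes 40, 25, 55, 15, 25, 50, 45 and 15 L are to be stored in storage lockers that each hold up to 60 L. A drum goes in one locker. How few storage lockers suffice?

Total = 55 + 50 + 45 + 40 + 25 + 25 + 15 + 15 = 270 L.
Lower bound: ⌈270/60⌉ = 5 storage lockers.
A packing using 5 storage lockers:
  locker 1: 55 = 55
  locker 2: 50 = 50
  locker 3: 45 + 15 = 60
  locker 4: 40 + 15 = 55
  locker 5: 25 + 25 = 50
This matches the lower bound, so 5 is optimal.

5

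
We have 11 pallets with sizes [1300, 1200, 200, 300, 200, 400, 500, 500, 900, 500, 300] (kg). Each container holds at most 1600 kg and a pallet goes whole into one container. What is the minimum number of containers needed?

Total = 1300 + 1200 + 900 + 500 + 500 + 500 + 400 + 300 + 300 + 200 + 200 = 6300 kg.
Lower bound: ⌈6300/1600⌉ = 4 containers.
A packing using 4 containers:
  container 1: 1300 + 300 = 1600
  container 2: 1200 + 400 = 1600
  container 3: 900 + 500 + 200 = 1600
  container 4: 500 + 500 + 300 + 200 = 1500
This matches the lower bound, so 4 is optimal.

4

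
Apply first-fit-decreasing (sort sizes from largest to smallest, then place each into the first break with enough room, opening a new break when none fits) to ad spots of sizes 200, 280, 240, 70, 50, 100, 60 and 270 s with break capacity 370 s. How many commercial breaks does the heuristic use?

4

Sorted descending: 280, 270, 240, 200, 100, 70, 60, 50.
  280 → break 1 (new)  [load 280/370]
  270 → break 2 (new)  [load 270/370]
  240 → break 3 (new)  [load 240/370]
  200 → break 4 (new)  [load 200/370]
  100 → break 2  [load 370/370]
  70 → break 1  [load 350/370]
  60 → break 3  [load 300/370]
  50 → break 3  [load 350/370]
4 commercial breaks opened.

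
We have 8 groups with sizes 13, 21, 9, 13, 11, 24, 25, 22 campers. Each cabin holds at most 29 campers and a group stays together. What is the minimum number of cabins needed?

6

Total = 25 + 24 + 22 + 21 + 13 + 13 + 11 + 9 = 138 campers.
Lower bound: ⌈138/29⌉ = 5 cabins.
A packing using 6 cabins:
  cabin 1: 25 = 25
  cabin 2: 24 = 24
  cabin 3: 22 = 22
  cabin 4: 21 = 21
  cabin 5: 13 + 13 = 26
  cabin 6: 11 + 9 = 20
No arrangement into 5 cabins stays within capacity, so 6 is optimal.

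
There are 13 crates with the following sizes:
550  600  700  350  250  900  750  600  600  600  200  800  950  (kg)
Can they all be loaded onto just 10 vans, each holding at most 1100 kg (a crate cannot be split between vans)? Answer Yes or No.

A valid assignment using 10 vans:
  van 1: 950 = 950
  van 2: 900 + 200 = 1100
  van 3: 800 + 250 = 1050
  van 4: 750 + 350 = 1100
  van 5: 700 = 700
  van 6: 600 = 600
  van 7: 600 = 600
  van 8: 600 = 600
  van 9: 600 = 600
  van 10: 550 = 550
Every load is within 1100 kg, so 10 vans suffice.

Yes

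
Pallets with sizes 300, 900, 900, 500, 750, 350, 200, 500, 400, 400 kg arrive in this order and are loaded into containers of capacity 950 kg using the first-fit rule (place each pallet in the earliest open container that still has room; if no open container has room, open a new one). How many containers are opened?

  300 → container 1 (new)  [load 300/950]
  900 → container 2 (new)  [load 900/950]
  900 → container 3 (new)  [load 900/950]
  500 → container 1  [load 800/950]
  750 → container 4 (new)  [load 750/950]
  350 → container 5 (new)  [load 350/950]
  200 → container 4  [load 950/950]
  500 → container 5  [load 850/950]
  400 → container 6 (new)  [load 400/950]
  400 → container 6  [load 800/950]
6 containers opened.

6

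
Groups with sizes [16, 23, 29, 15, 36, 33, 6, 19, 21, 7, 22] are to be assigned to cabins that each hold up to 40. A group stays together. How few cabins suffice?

6

Total = 36 + 33 + 29 + 23 + 22 + 21 + 19 + 16 + 15 + 7 + 6 = 227.
Lower bound: ⌈227/40⌉ = 6 cabins.
A packing using 6 cabins:
  cabin 1: 36 = 36
  cabin 2: 33 + 7 = 40
  cabin 3: 29 + 6 = 35
  cabin 4: 23 + 16 = 39
  cabin 5: 22 + 15 = 37
  cabin 6: 21 + 19 = 40
This matches the lower bound, so 6 is optimal.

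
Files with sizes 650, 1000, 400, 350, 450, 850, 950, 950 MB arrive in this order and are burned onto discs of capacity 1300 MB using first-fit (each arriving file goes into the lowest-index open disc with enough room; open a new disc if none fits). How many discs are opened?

  650 → disc 1 (new)  [load 650/1300]
  1000 → disc 2 (new)  [load 1000/1300]
  400 → disc 1  [load 1050/1300]
  350 → disc 3 (new)  [load 350/1300]
  450 → disc 3  [load 800/1300]
  850 → disc 4 (new)  [load 850/1300]
  950 → disc 5 (new)  [load 950/1300]
  950 → disc 6 (new)  [load 950/1300]
6 discs opened.

6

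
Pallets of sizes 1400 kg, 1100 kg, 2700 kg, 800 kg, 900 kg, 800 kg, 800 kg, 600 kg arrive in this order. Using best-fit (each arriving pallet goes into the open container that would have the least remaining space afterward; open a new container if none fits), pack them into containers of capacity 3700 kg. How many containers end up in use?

3

  1400 → container 1 (new)  [load 1400/3700]
  1100 → container 1  [load 2500/3700]
  2700 → container 2 (new)  [load 2700/3700]
  800 → container 2  [load 3500/3700]
  900 → container 1  [load 3400/3700]
  800 → container 3 (new)  [load 800/3700]
  800 → container 3  [load 1600/3700]
  600 → container 3  [load 2200/3700]
3 containers opened.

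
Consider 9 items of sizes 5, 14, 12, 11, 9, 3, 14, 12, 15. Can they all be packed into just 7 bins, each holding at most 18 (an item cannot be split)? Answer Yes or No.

A valid assignment using 7 bins:
  bin 1: 15 + 3 = 18
  bin 2: 14 = 14
  bin 3: 14 = 14
  bin 4: 12 + 5 = 17
  bin 5: 12 = 12
  bin 6: 11 = 11
  bin 7: 9 = 9
Every load is within 18, so 7 bins suffice.

Yes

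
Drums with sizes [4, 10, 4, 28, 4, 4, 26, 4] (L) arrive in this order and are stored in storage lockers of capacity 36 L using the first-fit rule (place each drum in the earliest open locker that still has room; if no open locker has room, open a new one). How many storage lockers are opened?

  4 → locker 1 (new)  [load 4/36]
  10 → locker 1  [load 14/36]
  4 → locker 1  [load 18/36]
  28 → locker 2 (new)  [load 28/36]
  4 → locker 1  [load 22/36]
  4 → locker 1  [load 26/36]
  26 → locker 3 (new)  [load 26/36]
  4 → locker 1  [load 30/36]
3 storage lockers opened.

3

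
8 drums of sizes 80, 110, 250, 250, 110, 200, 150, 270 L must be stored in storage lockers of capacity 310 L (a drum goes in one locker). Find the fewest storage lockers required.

Total = 270 + 250 + 250 + 200 + 150 + 110 + 110 + 80 = 1420 L.
Lower bound: ⌈1420/310⌉ = 5 storage lockers.
A packing using 6 storage lockers:
  locker 1: 270 = 270
  locker 2: 250 = 250
  locker 3: 250 = 250
  locker 4: 200 + 110 = 310
  locker 5: 150 + 110 = 260
  locker 6: 80 = 80
No arrangement into 5 storage lockers stays within capacity, so 6 is optimal.

6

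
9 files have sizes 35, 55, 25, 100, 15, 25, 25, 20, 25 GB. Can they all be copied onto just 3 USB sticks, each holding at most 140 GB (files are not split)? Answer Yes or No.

Yes

A valid assignment using 3 USB sticks:
  USB stick 1: 100 + 35 = 135
  USB stick 2: 55 + 25 + 25 + 25 = 130
  USB stick 3: 25 + 20 + 15 = 60
Every load is within 140 GB, so 3 USB sticks suffice.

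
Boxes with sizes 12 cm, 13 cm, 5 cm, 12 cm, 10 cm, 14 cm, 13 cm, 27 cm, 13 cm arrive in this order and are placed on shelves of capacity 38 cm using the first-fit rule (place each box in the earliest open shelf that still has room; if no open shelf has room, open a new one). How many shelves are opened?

4

  12 → shelf 1 (new)  [load 12/38]
  13 → shelf 1  [load 25/38]
  5 → shelf 1  [load 30/38]
  12 → shelf 2 (new)  [load 12/38]
  10 → shelf 2  [load 22/38]
  14 → shelf 2  [load 36/38]
  13 → shelf 3 (new)  [load 13/38]
  27 → shelf 4 (new)  [load 27/38]
  13 → shelf 3  [load 26/38]
4 shelves opened.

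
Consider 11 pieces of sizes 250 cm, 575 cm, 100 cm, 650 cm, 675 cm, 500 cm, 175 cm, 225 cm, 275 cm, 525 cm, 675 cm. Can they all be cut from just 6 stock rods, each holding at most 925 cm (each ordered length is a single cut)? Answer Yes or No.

A valid assignment using 6 stock rods:
  stock rod 1: 675 + 250 = 925
  stock rod 2: 675 + 225 = 900
  stock rod 3: 650 + 275 = 925
  stock rod 4: 575 + 175 + 100 = 850
  stock rod 5: 525 = 525
  stock rod 6: 500 = 500
Every load is within 925 cm, so 6 stock rods suffice.

Yes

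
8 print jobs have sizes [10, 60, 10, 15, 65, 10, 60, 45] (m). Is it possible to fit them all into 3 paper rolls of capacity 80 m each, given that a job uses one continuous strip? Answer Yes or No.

No

Total = 275 m; ⌈275/80⌉ = 4.
At least 4 paper rolls are required, but only 3 are allowed.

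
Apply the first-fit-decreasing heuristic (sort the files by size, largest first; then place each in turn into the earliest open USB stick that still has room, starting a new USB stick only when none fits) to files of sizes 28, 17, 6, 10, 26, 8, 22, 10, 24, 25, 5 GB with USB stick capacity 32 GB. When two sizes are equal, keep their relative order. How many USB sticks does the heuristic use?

6

Sorted descending: 28, 26, 25, 24, 22, 17, 10, 10, 8, 6, 5.
  28 → USB stick 1 (new)  [load 28/32]
  26 → USB stick 2 (new)  [load 26/32]
  25 → USB stick 3 (new)  [load 25/32]
  24 → USB stick 4 (new)  [load 24/32]
  22 → USB stick 5 (new)  [load 22/32]
  17 → USB stick 6 (new)  [load 17/32]
  10 → USB stick 5  [load 32/32]
  10 → USB stick 6  [load 27/32]
  8 → USB stick 4  [load 32/32]
  6 → USB stick 2  [load 32/32]
  5 → USB stick 3  [load 30/32]
6 USB sticks opened.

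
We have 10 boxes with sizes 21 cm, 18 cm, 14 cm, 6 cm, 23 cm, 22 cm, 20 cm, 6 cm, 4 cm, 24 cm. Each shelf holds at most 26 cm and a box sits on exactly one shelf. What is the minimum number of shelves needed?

Total = 24 + 23 + 22 + 21 + 20 + 18 + 14 + 6 + 6 + 4 = 158 cm.
Lower bound: ⌈158/26⌉ = 7 shelves.
A packing using 7 shelves:
  shelf 1: 24 = 24
  shelf 2: 23 = 23
  shelf 3: 22 + 4 = 26
  shelf 4: 21 = 21
  shelf 5: 20 + 6 = 26
  shelf 6: 18 + 6 = 24
  shelf 7: 14 = 14
This matches the lower bound, so 7 is optimal.

7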